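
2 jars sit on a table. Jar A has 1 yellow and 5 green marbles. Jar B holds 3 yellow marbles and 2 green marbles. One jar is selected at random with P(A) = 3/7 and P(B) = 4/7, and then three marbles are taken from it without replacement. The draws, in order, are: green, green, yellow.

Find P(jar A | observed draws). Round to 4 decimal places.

0.5556

Compute the likelihood of the observed sequence for each case: P(data | jar A) = (5/6)(4/5)(1/4) = 1/6; P(data | jar B) = (2/5)(1/4)(3/3) = 1/10.
Weighting by the prior gives 3/7 · 1/6 = 1/14, 4/7 · 1/10 = 2/35; these sum to 9/70.
So P(jar A | data) = (1/14) / (9/70) = 5/9.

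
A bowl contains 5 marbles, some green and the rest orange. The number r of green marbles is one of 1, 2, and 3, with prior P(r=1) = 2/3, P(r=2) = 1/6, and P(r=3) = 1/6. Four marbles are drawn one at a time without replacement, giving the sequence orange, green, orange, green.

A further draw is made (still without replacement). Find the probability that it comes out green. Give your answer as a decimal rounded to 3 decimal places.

For each hypothesis, P(data | H) works out to: P(data | r = 1) = (4/5)(1/4)(3/3)(0/2) = 0; P(data | r = 2) = (3/5)(2/4)(2/3)(1/2) = 1/10; P(data | r = 3) = (2/5)(3/4)(1/3)(2/2) = 1/10.
Weighting by the prior gives 2/3 · 0 = 0, 1/6 · 1/10 = 1/60, 1/6 · 1/10 = 1/60; with total 1/30.
The posterior is then P(r = 1 | data) = 0, P(r = 2 | data) = 1/2, P(r = 3 | data) = 1/2.
Averaging over the posterior, P(green next | data) = (0)(1/2) + (1)(1/2) = 1/2.

0.500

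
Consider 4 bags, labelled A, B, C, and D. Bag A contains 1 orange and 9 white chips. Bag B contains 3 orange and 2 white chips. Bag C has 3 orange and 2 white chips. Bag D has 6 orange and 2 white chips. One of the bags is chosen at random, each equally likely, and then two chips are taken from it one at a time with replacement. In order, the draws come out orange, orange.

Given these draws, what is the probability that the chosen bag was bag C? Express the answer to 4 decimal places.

Compute the likelihood of the observed sequence for each case: P(data | bag A) = (1/10)(1/10) = 0.01; P(data | bag B) = (3/5)(3/5) = 0.36; P(data | bag C) = (3/5)(3/5) = 0.36; P(data | bag D) = (6/8)(6/8) = 0.5625.
The prior-weighted likelihoods are 1/4 · 0.01 = 0.0025, 1/4 · 0.36 = 0.09, 1/4 · 0.36 = 0.09, 1/4 · 0.5625 = 0.14062; with total 0.32312.
By Bayes' rule, P(bag C | data) = (0.09) / (0.32312) = 0.27853.

0.2785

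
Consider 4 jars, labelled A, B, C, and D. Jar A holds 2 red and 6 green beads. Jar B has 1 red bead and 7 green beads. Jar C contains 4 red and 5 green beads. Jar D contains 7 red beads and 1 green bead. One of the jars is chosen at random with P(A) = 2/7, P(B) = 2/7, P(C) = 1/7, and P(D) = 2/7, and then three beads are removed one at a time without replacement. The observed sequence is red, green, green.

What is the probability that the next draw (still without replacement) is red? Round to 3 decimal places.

The likelihood of the observed sequence under each hypothesis: P(data | jar A) = (2/8)(6/7)(5/6) = 0.17857; P(data | jar B) = (1/8)(7/7)(6/6) = 0.125; P(data | jar C) = (4/9)(5/8)(4/7) = 0.15873; P(data | jar D) = (7/8)(1/7)(0/6) = 0.
Multiplying each by its prior: 2/7 · 0.17857 = 0.05102, 2/7 · 0.125 = 0.035714, 1/7 · 0.15873 = 0.022676, 2/7 · 0 = 0; with total 0.10941.
Normalising, the posterior is P(jar A | data) = 0.46632, P(jar B | data) = 0.32642, P(jar C | data) = 0.20725, P(jar D | data) = 0.
So P(red next | data) = Σ P(red next | H) P(H | data) = (1/5)(0.46632) + (0)(0.32642) + (1/2)(0.20725) = 0.19689.

0.197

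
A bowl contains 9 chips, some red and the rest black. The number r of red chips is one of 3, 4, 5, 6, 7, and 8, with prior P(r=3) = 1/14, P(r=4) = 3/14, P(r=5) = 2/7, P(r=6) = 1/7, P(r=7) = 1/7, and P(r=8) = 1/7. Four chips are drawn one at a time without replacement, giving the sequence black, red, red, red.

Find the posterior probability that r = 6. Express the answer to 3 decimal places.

Under each hypothesis, the probability of the observed sequence is: P(data | r = 3) = (6/9)(3/8)(2/7)(1/6) = 0.011905; P(data | r = 4) = (5/9)(4/8)(3/7)(2/6) = 0.039683; P(data | r = 5) = (4/9)(5/8)(4/7)(3/6) = 0.079365; P(data | r = 6) = (3/9)(6/8)(5/7)(4/6) = 0.11905; P(data | r = 7) = (2/9)(7/8)(6/7)(5/6) = 0.13889; P(data | r = 8) = (1/9)(8/8)(7/7)(6/6) = 0.11111.
The prior-weighted likelihoods are 1/14 · 0.011905 = 0.00085034, 3/14 · 0.039683 = 0.0085034, 2/7 · 0.079365 = 0.022676, 1/7 · 0.11905 = 0.017007, 1/7 · 0.13889 = 0.019841, 1/7 · 0.11111 = 0.015873; these sum to 0.084751.
Therefore the posterior P(r = 6 | data) = (0.017007) / (0.084751) = 0.20067.

0.201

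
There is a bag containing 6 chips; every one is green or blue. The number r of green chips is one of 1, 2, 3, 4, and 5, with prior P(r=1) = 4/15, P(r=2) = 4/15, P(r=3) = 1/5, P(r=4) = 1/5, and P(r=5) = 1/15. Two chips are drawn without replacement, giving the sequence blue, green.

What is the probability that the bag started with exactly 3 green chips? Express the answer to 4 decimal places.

The likelihood of the observed sequence under each hypothesis: P(data | r = 1) = (5/6)(1/5) = 1/6; P(data | r = 2) = (4/6)(2/5) = 4/15; P(data | r = 3) = (3/6)(3/5) = 3/10; P(data | r = 4) = (2/6)(4/5) = 4/15; P(data | r = 5) = (1/6)(5/5) = 1/6.
Weighting by the prior gives 4/15 · 1/6 = 2/45, 4/15 · 4/15 = 16/225, 1/5 · 3/10 = 3/50, 1/5 · 4/15 = 4/75, 1/15 · 1/6 = 1/90; summing to 6/25.
So P(r = 3 | data) = (3/50) / (6/25) = 1/4.

0.2500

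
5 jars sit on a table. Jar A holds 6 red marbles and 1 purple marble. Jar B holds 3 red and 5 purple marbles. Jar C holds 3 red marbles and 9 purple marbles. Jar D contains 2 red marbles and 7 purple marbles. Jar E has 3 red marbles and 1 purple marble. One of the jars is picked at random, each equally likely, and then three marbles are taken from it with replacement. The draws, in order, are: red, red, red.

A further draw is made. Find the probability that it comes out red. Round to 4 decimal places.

Under each hypothesis, the probability of the observed sequence is: P(data | jar A) = (6/7)(6/7)(6/7) = 0.62974; P(data | jar B) = (3/8)(3/8)(3/8) = 0.052734; P(data | jar C) = (3/12)(3/12)(3/12) = 0.015625; P(data | jar D) = (2/9)(2/9)(2/9) = 0.010974; P(data | jar E) = (3/4)(3/4)(3/4) = 0.42188.
Weighting by the prior gives 1/5 · 0.62974 = 0.12595, 1/5 · 0.052734 = 0.010547, 1/5 · 0.015625 = 0.003125, 1/5 · 0.010974 = 0.0021948, 1/5 · 0.42188 = 0.084375; summing to 0.22619.
Normalising, the posterior is P(jar A | data) = 0.55682, P(jar B | data) = 0.046629, P(jar C | data) = 0.013816, P(jar D | data) = 0.0097033, P(jar E | data) = 0.37303.
Averaging over the posterior, P(red next | data) = (6/7)(0.55682) + (3/8)(0.046629) + (1/4)(0.013816) + (2/9)(0.0097033) + (3/4)(0.37303) = 0.78014.

0.7801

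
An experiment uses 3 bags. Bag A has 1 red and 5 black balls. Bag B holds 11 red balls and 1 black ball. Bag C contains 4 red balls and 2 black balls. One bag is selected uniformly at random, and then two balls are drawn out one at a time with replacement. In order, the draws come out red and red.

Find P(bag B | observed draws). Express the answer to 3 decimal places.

0.640

The likelihood of the observed sequence under each hypothesis: P(data | bag A) = (1/6)(1/6) = 1/36; P(data | bag B) = (11/12)(11/12) = 121/144; P(data | bag C) = (4/6)(4/6) = 4/9.
The prior-weighted likelihoods are 1/3 · 1/36 = 1/108, 1/3 · 121/144 = 121/432, 1/3 · 4/9 = 4/27; these sum to 7/16.
By Bayes' rule, P(bag B | data) = (121/432) / (7/16) = 121/189.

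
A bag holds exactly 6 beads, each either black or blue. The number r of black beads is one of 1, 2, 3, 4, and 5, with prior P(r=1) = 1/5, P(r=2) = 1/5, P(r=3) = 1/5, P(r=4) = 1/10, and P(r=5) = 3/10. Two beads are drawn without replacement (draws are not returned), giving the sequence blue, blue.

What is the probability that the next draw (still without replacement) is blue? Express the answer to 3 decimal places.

0.577

Under each hypothesis, the probability of the observed sequence is: P(data | r = 1) = (5/6)(4/5) = 2/3; P(data | r = 2) = (4/6)(3/5) = 2/5; P(data | r = 3) = (3/6)(2/5) = 1/5; P(data | r = 4) = (2/6)(1/5) = 1/15; P(data | r = 5) = (1/6)(0/5) = 0.
The prior-weighted likelihoods are 1/5 · 2/3 = 2/15, 1/5 · 2/5 = 2/25, 1/5 · 1/5 = 1/25, 1/10 · 1/15 = 1/150, 3/10 · 0 = 0; summing to 13/50.
The posterior is then P(r = 1 | data) = 20/39, P(r = 2 | data) = 4/13, P(r = 3 | data) = 2/13, P(r = 4 | data) = 1/39, P(r = 5 | data) = 0.
Averaging over the posterior, P(blue next | data) = (3/4)(20/39) + (1/2)(4/13) + (1/4)(2/13) + (0)(1/39) = 15/26.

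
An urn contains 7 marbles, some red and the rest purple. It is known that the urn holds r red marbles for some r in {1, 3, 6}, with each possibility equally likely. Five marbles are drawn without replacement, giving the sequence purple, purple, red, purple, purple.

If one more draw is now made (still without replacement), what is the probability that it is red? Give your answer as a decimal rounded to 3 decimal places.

0.167

For each hypothesis, P(data | H) works out to: P(data | r = 1) = (6/7)(5/6)(1/5)(4/4)(3/3) = 1/7; P(data | r = 3) = (4/7)(3/6)(3/5)(2/4)(1/3) = 1/35; P(data | r = 6) = (1/7)(0/6) = 0.
The prior-weighted likelihoods are 1/3 · 1/7 = 1/21, 1/3 · 1/35 = 1/105, 1/3 · 0 = 0; these sum to 2/35.
Dividing through by the total gives posterior P(r = 1 | data) = 5/6, P(r = 3 | data) = 1/6, P(r = 6 | data) = 0.
So P(red next | data) = Σ P(red next | H) P(H | data) = (0)(5/6) + (1)(1/6) = 1/6.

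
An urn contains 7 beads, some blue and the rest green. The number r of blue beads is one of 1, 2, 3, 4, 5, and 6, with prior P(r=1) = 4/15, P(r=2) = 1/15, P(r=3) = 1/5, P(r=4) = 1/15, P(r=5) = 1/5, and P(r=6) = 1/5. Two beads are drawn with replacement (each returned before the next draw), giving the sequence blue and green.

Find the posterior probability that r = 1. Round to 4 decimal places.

The likelihood of the observed sequence under each hypothesis: P(data | r = 1) = (1/7)(6/7) = 6/49; P(data | r = 2) = (2/7)(5/7) = 10/49; P(data | r = 3) = (3/7)(4/7) = 12/49; P(data | r = 4) = (4/7)(3/7) = 12/49; P(data | r = 5) = (5/7)(2/7) = 10/49; P(data | r = 6) = (6/7)(1/7) = 6/49.
The prior-weighted likelihoods are 4/15 · 6/49 = 8/245, 1/15 · 10/49 = 2/147, 1/5 · 12/49 = 12/245, 1/15 · 12/49 = 4/245, 1/5 · 10/49 = 2/49, 1/5 · 6/49 = 6/245; with total 26/147.
Therefore the posterior P(r = 1 | data) = (8/245) / (26/147) = 12/65.

0.1846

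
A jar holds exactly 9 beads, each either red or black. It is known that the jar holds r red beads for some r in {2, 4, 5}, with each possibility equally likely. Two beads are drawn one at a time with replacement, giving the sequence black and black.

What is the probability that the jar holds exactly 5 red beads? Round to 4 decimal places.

The likelihood of the observed sequence under each hypothesis: P(data | r = 2) = (7/9)(7/9) = 49/81; P(data | r = 4) = (5/9)(5/9) = 25/81; P(data | r = 5) = (4/9)(4/9) = 16/81.
The prior-weighted likelihoods are 1/3 · 49/81 = 49/243, 1/3 · 25/81 = 25/243, 1/3 · 16/81 = 16/243; summing to 10/27.
Therefore the posterior P(r = 5 | data) = (16/243) / (10/27) = 8/45.

0.1778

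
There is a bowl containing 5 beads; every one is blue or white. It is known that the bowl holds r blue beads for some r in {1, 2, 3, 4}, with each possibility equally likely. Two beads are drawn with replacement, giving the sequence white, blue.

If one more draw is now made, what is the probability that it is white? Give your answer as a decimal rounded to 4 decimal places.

Compute the likelihood of the observed sequence for each case: P(data | r = 1) = (4/5)(1/5) = 4/25; P(data | r = 2) = (3/5)(2/5) = 6/25; P(data | r = 3) = (2/5)(3/5) = 6/25; P(data | r = 4) = (1/5)(4/5) = 4/25.
The prior-weighted likelihoods are 1/4 · 4/25 = 1/25, 1/4 · 6/25 = 3/50, 1/4 · 6/25 = 3/50, 1/4 · 4/25 = 1/25; these sum to 1/5.
The posterior is then P(r = 1 | data) = 1/5, P(r = 2 | data) = 3/10, P(r = 3 | data) = 3/10, P(r = 4 | data) = 1/5.
The predictive probability is P(white next | data) = (4/5)(1/5) + (3/5)(3/10) + (2/5)(3/10) + (1/5)(1/5) = 1/2.

0.5000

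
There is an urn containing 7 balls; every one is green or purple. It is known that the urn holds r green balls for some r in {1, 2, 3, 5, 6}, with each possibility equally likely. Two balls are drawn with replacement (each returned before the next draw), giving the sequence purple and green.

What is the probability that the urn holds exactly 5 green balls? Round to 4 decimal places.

0.2273

For each hypothesis, P(data | H) works out to: P(data | r = 1) = (6/7)(1/7) = 6/49; P(data | r = 2) = (5/7)(2/7) = 10/49; P(data | r = 3) = (4/7)(3/7) = 12/49; P(data | r = 5) = (2/7)(5/7) = 10/49; P(data | r = 6) = (1/7)(6/7) = 6/49.
The prior-weighted likelihoods are 1/5 · 6/49 = 6/245, 1/5 · 10/49 = 2/49, 1/5 · 12/49 = 12/245, 1/5 · 10/49 = 2/49, 1/5 · 6/49 = 6/245; these sum to 44/245.
Hence P(r = 5 | data) = (2/49) / (44/245) = 5/22.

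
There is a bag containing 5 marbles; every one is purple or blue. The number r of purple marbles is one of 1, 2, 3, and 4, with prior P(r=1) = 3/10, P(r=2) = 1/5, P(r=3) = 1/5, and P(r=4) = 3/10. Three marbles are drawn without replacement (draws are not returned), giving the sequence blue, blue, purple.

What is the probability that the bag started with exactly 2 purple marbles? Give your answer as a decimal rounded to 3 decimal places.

Compute the likelihood of the observed sequence for each case: P(data | r = 1) = (4/5)(3/4)(1/3) = 1/5; P(data | r = 2) = (3/5)(2/4)(2/3) = 1/5; P(data | r = 3) = (2/5)(1/4)(3/3) = 1/10; P(data | r = 4) = (1/5)(0/4) = 0.
The prior-weighted likelihoods are 3/10 · 1/5 = 3/50, 1/5 · 1/5 = 1/25, 1/5 · 1/10 = 1/50, 3/10 · 0 = 0; these sum to 3/25.
So P(r = 2 | data) = (1/25) / (3/25) = 1/3.

0.333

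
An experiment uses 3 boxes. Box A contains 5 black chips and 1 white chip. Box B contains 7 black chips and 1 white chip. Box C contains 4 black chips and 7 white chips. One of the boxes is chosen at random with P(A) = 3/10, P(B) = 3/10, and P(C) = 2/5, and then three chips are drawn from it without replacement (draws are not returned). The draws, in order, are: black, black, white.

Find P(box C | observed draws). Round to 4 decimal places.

Compute the likelihood of the observed sequence for each case: P(data | box A) = (5/6)(4/5)(1/4) = 0.16667; P(data | box B) = (7/8)(6/7)(1/6) = 0.125; P(data | box C) = (4/11)(3/10)(7/9) = 0.084848.
The prior-weighted likelihoods are 3/10 · 0.16667 = 0.05, 3/10 · 0.125 = 0.0375, 2/5 · 0.084848 = 0.033939; these sum to 0.12144.
Hence P(box C | data) = (0.033939) / (0.12144) = 0.27948.

0.2795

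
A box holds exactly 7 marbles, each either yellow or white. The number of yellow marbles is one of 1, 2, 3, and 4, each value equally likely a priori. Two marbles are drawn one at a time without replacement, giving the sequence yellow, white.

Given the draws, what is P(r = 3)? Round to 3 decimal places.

The likelihood of the observed sequence under each hypothesis: P(data | r = 1) = (1/7)(6/6) = 1/7; P(data | r = 2) = (2/7)(5/6) = 5/21; P(data | r = 3) = (3/7)(4/6) = 2/7; P(data | r = 4) = (4/7)(3/6) = 2/7.
Multiplying each by its prior: 1/4 · 1/7 = 1/28, 1/4 · 5/21 = 5/84, 1/4 · 2/7 = 1/14, 1/4 · 2/7 = 1/14; summing to 5/21.
So P(r = 3 | data) = (1/14) / (5/21) = 3/10.

0.300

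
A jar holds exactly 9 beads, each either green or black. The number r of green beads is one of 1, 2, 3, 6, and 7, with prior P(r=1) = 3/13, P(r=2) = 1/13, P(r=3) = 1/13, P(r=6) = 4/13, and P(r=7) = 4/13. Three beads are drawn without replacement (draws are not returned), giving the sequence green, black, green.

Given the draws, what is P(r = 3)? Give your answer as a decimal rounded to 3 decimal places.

0.048

Under each hypothesis, the probability of the observed sequence is: P(data | r = 1) = (1/9)(8/8)(0/7) = 0; P(data | r = 2) = (2/9)(7/8)(1/7) = 0.027778; P(data | r = 3) = (3/9)(6/8)(2/7) = 0.071429; P(data | r = 6) = (6/9)(3/8)(5/7) = 0.17857; P(data | r = 7) = (7/9)(2/8)(6/7) = 0.16667.
Multiplying each by its prior: 3/13 · 0 = 0, 1/13 · 0.027778 = 0.0021368, 1/13 · 0.071429 = 0.0054945, 4/13 · 0.17857 = 0.054945, 4/13 · 0.16667 = 0.051282; these sum to 0.11386.
Therefore the posterior P(r = 3 | data) = (0.0054945) / (0.11386) = 0.048257.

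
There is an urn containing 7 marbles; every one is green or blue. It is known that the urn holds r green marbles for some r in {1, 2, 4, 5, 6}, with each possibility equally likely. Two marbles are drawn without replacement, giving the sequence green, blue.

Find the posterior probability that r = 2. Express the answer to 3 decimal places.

For each hypothesis, P(data | H) works out to: P(data | r = 1) = (1/7)(6/6) = 1/7; P(data | r = 2) = (2/7)(5/6) = 5/21; P(data | r = 4) = (4/7)(3/6) = 2/7; P(data | r = 5) = (5/7)(2/6) = 5/21; P(data | r = 6) = (6/7)(1/6) = 1/7.
Multiplying each by its prior: 1/5 · 1/7 = 1/35, 1/5 · 5/21 = 1/21, 1/5 · 2/7 = 2/35, 1/5 · 5/21 = 1/21, 1/5 · 1/7 = 1/35; summing to 22/105.
So P(r = 2 | data) = (1/21) / (22/105) = 5/22.

0.227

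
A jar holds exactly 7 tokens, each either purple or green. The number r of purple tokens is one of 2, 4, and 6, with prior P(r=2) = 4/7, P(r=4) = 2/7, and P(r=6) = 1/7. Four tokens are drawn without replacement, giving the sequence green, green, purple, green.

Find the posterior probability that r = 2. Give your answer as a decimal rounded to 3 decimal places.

0.909

Compute the likelihood of the observed sequence for each case: P(data | r = 2) = (5/7)(4/6)(2/5)(3/4) = 1/7; P(data | r = 4) = (3/7)(2/6)(4/5)(1/4) = 1/35; P(data | r = 6) = (1/7)(0/6) = 0.
The prior-weighted likelihoods are 4/7 · 1/7 = 4/49, 2/7 · 1/35 = 2/245, 1/7 · 0 = 0; these sum to 22/245.
Therefore the posterior P(r = 2 | data) = (4/49) / (22/245) = 10/11.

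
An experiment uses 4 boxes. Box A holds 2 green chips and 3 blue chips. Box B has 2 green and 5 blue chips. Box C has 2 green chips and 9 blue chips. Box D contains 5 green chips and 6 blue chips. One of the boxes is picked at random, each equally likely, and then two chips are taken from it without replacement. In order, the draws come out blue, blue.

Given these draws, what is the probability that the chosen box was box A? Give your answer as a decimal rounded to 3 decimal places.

The likelihood of the observed sequence under each hypothesis: P(data | box A) = (3/5)(2/4) = 0.3; P(data | box B) = (5/7)(4/6) = 0.47619; P(data | box C) = (9/11)(8/10) = 0.65455; P(data | box D) = (6/11)(5/10) = 0.27273.
Multiplying each by its prior: 1/4 · 0.3 = 0.075, 1/4 · 0.47619 = 0.11905, 1/4 · 0.65455 = 0.16364, 1/4 · 0.27273 = 0.068182; summing to 0.42587.
By Bayes' rule, P(box A | data) = (0.075) / (0.42587) = 0.17611.

0.176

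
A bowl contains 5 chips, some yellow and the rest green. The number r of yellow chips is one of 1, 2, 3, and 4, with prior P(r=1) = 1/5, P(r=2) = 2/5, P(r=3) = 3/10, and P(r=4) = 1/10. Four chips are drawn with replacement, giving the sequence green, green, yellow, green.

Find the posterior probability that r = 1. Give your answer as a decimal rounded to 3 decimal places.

Under each hypothesis, the probability of the observed sequence is: P(data | r = 1) = (4/5)(4/5)(1/5)(4/5) = 0.1024; P(data | r = 2) = (3/5)(3/5)(2/5)(3/5) = 0.0864; P(data | r = 3) = (2/5)(2/5)(3/5)(2/5) = 0.0384; P(data | r = 4) = (1/5)(1/5)(4/5)(1/5) = 0.0064.
The prior-weighted likelihoods are 1/5 · 0.1024 = 0.02048, 2/5 · 0.0864 = 0.03456, 3/10 · 0.0384 = 0.01152, 1/10 · 0.0064 = 0.00064; these sum to 0.0672.
By Bayes' rule, P(r = 1 | data) = (0.02048) / (0.0672) = 0.30476.

0.305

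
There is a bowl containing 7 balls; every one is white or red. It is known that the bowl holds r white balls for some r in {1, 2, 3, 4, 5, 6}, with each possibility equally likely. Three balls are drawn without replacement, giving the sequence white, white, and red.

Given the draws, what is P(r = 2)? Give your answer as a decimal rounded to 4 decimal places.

0.0714

For each hypothesis, P(data | H) works out to: P(data | r = 1) = (1/7)(0/6) = 0; P(data | r = 2) = (2/7)(1/6)(5/5) = 1/21; P(data | r = 3) = (3/7)(2/6)(4/5) = 4/35; P(data | r = 4) = (4/7)(3/6)(3/5) = 6/35; P(data | r = 5) = (5/7)(4/6)(2/5) = 4/21; P(data | r = 6) = (6/7)(5/6)(1/5) = 1/7.
Weighting by the prior gives 1/6 · 0 = 0, 1/6 · 1/21 = 1/126, 1/6 · 4/35 = 2/105, 1/6 · 6/35 = 1/35, 1/6 · 4/21 = 2/63, 1/6 · 1/7 = 1/42; with total 1/9.
By Bayes' rule, P(r = 2 | data) = (1/126) / (1/9) = 1/14.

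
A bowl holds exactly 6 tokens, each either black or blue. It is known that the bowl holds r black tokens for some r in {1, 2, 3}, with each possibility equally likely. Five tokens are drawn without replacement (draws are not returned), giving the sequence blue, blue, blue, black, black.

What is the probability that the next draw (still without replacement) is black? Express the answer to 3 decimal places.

Compute the likelihood of the observed sequence for each case: P(data | r = 1) = (5/6)(4/5)(3/4)(1/3)(0/2) = 0; P(data | r = 2) = (4/6)(3/5)(2/4)(2/3)(1/2) = 1/15; P(data | r = 3) = (3/6)(2/5)(1/4)(3/3)(2/2) = 1/20.
Multiplying each by its prior: 1/3 · 0 = 0, 1/3 · 1/15 = 1/45, 1/3 · 1/20 = 1/60; with total 7/180.
The posterior is then P(r = 1 | data) = 0, P(r = 2 | data) = 4/7, P(r = 3 | data) = 3/7.
So P(black next | data) = Σ P(black next | H) P(H | data) = (0)(4/7) + (1)(3/7) = 3/7.

0.429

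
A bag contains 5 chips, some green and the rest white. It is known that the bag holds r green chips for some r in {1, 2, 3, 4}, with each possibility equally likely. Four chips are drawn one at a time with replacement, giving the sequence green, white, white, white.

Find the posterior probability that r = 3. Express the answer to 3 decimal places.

The likelihood of the observed sequence under each hypothesis: P(data | r = 1) = (1/5)(4/5)(4/5)(4/5) = 0.1024; P(data | r = 2) = (2/5)(3/5)(3/5)(3/5) = 0.0864; P(data | r = 3) = (3/5)(2/5)(2/5)(2/5) = 0.0384; P(data | r = 4) = (4/5)(1/5)(1/5)(1/5) = 0.0064.
Multiplying each by its prior: 1/4 · 0.1024 = 0.0256, 1/4 · 0.0864 = 0.0216, 1/4 · 0.0384 = 0.0096, 1/4 · 0.0064 = 0.0016; summing to 0.0584.
Hence P(r = 3 | data) = (0.0096) / (0.0584) = 0.16438.

0.164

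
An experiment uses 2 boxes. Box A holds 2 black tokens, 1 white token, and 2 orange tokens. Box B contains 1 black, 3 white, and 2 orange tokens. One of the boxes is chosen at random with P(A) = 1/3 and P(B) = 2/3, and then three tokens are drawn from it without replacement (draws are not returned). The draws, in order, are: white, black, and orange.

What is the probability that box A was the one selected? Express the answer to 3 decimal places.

0.400

Compute the likelihood of the observed sequence for each case: P(data | box A) = (1/5)(2/4)(2/3) = 1/15; P(data | box B) = (3/6)(1/5)(2/4) = 1/20.
Weighting by the prior gives 1/3 · 1/15 = 1/45, 2/3 · 1/20 = 1/30; with total 1/18.
So P(box A | data) = (1/45) / (1/18) = 2/5.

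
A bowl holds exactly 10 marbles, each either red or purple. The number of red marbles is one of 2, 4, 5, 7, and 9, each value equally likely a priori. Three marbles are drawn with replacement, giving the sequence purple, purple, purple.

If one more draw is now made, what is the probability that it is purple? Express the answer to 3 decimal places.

Compute the likelihood of the observed sequence for each case: P(data | r = 2) = (8/10)(8/10)(8/10) = 0.512; P(data | r = 4) = (6/10)(6/10)(6/10) = 0.216; P(data | r = 5) = (5/10)(5/10)(5/10) = 0.125; P(data | r = 7) = (3/10)(3/10)(3/10) = 0.027; P(data | r = 9) = (1/10)(1/10)(1/10) = 0.001.
The prior-weighted likelihoods are 1/5 · 0.512 = 0.1024, 1/5 · 0.216 = 0.0432, 1/5 · 0.125 = 0.025, 1/5 · 0.027 = 0.0054, 1/5 · 0.001 = 0.0002; summing to 0.1762.
Dividing through by the total gives posterior P(r = 2 | data) = 0.58116, P(r = 4 | data) = 0.24518, P(r = 5 | data) = 0.14188, P(r = 7 | data) = 0.030647, P(r = 9 | data) = 0.0011351.
Averaging over the posterior, P(purple next | data) = (4/5)(0.58116) + (3/5)(0.24518) + (1/2)(0.14188) + (3/10)(0.030647) + (1/10)(0.0011351) = 0.69228.

0.692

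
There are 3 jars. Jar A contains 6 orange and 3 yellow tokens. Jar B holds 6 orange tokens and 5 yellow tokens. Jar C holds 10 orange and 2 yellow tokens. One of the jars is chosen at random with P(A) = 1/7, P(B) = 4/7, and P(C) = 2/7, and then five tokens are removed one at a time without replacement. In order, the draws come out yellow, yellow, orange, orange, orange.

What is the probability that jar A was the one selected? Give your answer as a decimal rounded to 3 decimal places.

0.190

For each hypothesis, P(data | H) works out to: P(data | jar A) = (3/9)(2/8)(6/7)(5/6)(4/5) = 0.047619; P(data | jar B) = (5/11)(4/10)(6/9)(5/8)(4/7) = 0.04329; P(data | jar C) = (2/12)(1/11)(10/10)(9/9)(8/8) = 0.015152.
The prior-weighted likelihoods are 1/7 · 0.047619 = 0.0068027, 4/7 · 0.04329 = 0.024737, 2/7 · 0.015152 = 0.004329; these sum to 0.035869.
So P(jar A | data) = (0.0068027) / (0.035869) = 0.18966.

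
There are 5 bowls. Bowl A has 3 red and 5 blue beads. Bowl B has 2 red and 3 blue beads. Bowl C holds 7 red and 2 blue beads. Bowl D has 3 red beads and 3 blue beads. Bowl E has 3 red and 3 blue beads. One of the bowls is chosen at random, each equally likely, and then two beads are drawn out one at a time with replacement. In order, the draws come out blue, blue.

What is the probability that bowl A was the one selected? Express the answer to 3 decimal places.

0.300

For each hypothesis, P(data | H) works out to: P(data | bowl A) = (5/8)(5/8) = 0.39062; P(data | bowl B) = (3/5)(3/5) = 0.36; P(data | bowl C) = (2/9)(2/9) = 0.049383; P(data | bowl D) = (3/6)(3/6) = 0.25; P(data | bowl E) = (3/6)(3/6) = 0.25.
Weighting by the prior gives 1/5 · 0.39062 = 0.078125, 1/5 · 0.36 = 0.072, 1/5 · 0.049383 = 0.0098765, 1/5 · 0.25 = 0.05, 1/5 · 0.25 = 0.05; with total 0.26.
So P(bowl A | data) = (0.078125) / (0.26) = 0.30048.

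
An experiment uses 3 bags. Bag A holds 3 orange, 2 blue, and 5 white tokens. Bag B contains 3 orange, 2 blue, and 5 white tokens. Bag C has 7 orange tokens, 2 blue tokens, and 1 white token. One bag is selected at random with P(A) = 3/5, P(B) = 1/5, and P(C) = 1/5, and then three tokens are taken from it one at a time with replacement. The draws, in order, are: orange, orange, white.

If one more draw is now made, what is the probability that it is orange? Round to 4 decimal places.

0.3856

The likelihood of the observed sequence under each hypothesis: P(data | bag A) = (3/10)(3/10)(5/10) = 0.045; P(data | bag B) = (3/10)(3/10)(5/10) = 0.045; P(data | bag C) = (7/10)(7/10)(1/10) = 0.049.
The prior-weighted likelihoods are 3/5 · 0.045 = 0.027, 1/5 · 0.045 = 0.009, 1/5 · 0.049 = 0.0098; summing to 0.0458.
Normalising, the posterior is P(bag A | data) = 0.58952, P(bag B | data) = 0.19651, P(bag C | data) = 0.21397.
The predictive probability is P(orange next | data) = (3/10)(0.58952) + (3/10)(0.19651) + (7/10)(0.21397) = 0.38559.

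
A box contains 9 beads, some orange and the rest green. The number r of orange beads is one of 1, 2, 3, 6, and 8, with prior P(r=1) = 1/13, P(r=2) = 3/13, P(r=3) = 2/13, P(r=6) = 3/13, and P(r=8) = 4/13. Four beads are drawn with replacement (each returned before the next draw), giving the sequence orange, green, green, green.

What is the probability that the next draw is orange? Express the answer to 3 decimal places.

0.296

The likelihood of the observed sequence under each hypothesis: P(data | r = 1) = (1/9)(8/9)(8/9)(8/9) = 0.078037; P(data | r = 2) = (2/9)(7/9)(7/9)(7/9) = 0.10456; P(data | r = 3) = (3/9)(6/9)(6/9)(6/9) = 0.098765; P(data | r = 6) = (6/9)(3/9)(3/9)(3/9) = 0.024691; P(data | r = 8) = (8/9)(1/9)(1/9)(1/9) = 0.0012193.
The prior-weighted likelihoods are 1/13 · 0.078037 = 0.0060028, 3/13 · 0.10456 = 0.024129, 2/13 · 0.098765 = 0.015195, 3/13 · 0.024691 = 0.005698, 4/13 · 0.0012193 = 0.00037518; summing to 0.051399.
The posterior is then P(r = 1 | data) = 0.11679, P(r = 2 | data) = 0.46943, P(r = 3 | data) = 0.29562, P(r = 6 | data) = 0.11086, P(r = 8 | data) = 0.0072993.
The predictive probability is P(orange next | data) = (1/9)(0.11679) + (2/9)(0.46943) + (1/3)(0.29562) + (2/3)(0.11086) + (8/9)(0.0072993) = 0.29623.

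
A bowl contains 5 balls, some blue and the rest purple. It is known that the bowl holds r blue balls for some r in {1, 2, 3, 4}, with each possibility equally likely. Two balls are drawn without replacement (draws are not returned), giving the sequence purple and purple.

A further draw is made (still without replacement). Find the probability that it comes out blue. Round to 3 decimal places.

The likelihood of the observed sequence under each hypothesis: P(data | r = 1) = (4/5)(3/4) = 3/5; P(data | r = 2) = (3/5)(2/4) = 3/10; P(data | r = 3) = (2/5)(1/4) = 1/10; P(data | r = 4) = (1/5)(0/4) = 0.
Multiplying each by its prior: 1/4 · 3/5 = 3/20, 1/4 · 3/10 = 3/40, 1/4 · 1/10 = 1/40, 1/4 · 0 = 0; these sum to 1/4.
Normalising, the posterior is P(r = 1 | data) = 3/5, P(r = 2 | data) = 3/10, P(r = 3 | data) = 1/10, P(r = 4 | data) = 0.
Averaging over the posterior, P(blue next | data) = (1/3)(3/5) + (2/3)(3/10) + (1)(1/10) = 1/2.

0.500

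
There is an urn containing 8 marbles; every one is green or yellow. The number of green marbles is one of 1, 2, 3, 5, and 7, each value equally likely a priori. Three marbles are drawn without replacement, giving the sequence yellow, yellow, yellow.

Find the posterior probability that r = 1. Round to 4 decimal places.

0.5303

Compute the likelihood of the observed sequence for each case: P(data | r = 1) = (7/8)(6/7)(5/6) = 5/8; P(data | r = 2) = (6/8)(5/7)(4/6) = 5/14; P(data | r = 3) = (5/8)(4/7)(3/6) = 5/28; P(data | r = 5) = (3/8)(2/7)(1/6) = 1/56; P(data | r = 7) = (1/8)(0/7) = 0.
The prior-weighted likelihoods are 1/5 · 5/8 = 1/8, 1/5 · 5/14 = 1/14, 1/5 · 5/28 = 1/28, 1/5 · 1/56 = 1/280, 1/5 · 0 = 0; with total 33/140.
Hence P(r = 1 | data) = (1/8) / (33/140) = 35/66.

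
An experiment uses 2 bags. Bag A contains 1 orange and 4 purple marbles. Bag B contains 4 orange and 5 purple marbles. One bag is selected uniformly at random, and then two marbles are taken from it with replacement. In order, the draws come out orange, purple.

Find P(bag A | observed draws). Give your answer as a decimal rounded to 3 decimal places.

0.393

Under each hypothesis, the probability of the observed sequence is: P(data | bag A) = (1/5)(4/5) = 0.16; P(data | bag B) = (4/9)(5/9) = 0.24691.
Weighting by the prior gives 1/2 · 0.16 = 0.08, 1/2 · 0.24691 = 0.12346; summing to 0.20346.
Therefore the posterior P(bag A | data) = (0.08) / (0.20346) = 0.3932.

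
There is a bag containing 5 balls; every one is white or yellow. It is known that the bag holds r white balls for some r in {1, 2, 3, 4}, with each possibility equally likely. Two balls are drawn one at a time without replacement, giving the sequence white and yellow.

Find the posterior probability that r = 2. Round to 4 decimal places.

Under each hypothesis, the probability of the observed sequence is: P(data | r = 1) = (1/5)(4/4) = 1/5; P(data | r = 2) = (2/5)(3/4) = 3/10; P(data | r = 3) = (3/5)(2/4) = 3/10; P(data | r = 4) = (4/5)(1/4) = 1/5.
Multiplying each by its prior: 1/4 · 1/5 = 1/20, 1/4 · 3/10 = 3/40, 1/4 · 3/10 = 3/40, 1/4 · 1/5 = 1/20; with total 1/4.
So P(r = 2 | data) = (3/40) / (1/4) = 3/10.

0.3000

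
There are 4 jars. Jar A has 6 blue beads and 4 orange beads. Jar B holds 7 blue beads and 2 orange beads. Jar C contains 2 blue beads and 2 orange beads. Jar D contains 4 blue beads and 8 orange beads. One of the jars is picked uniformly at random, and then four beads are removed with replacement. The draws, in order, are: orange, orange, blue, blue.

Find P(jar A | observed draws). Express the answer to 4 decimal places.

The likelihood of the observed sequence under each hypothesis: P(data | jar A) = (4/10)(4/10)(6/10)(6/10) = 0.0576; P(data | jar B) = (2/9)(2/9)(7/9)(7/9) = 0.029873; P(data | jar C) = (2/4)(2/4)(2/4)(2/4) = 0.0625; P(data | jar D) = (8/12)(8/12)(4/12)(4/12) = 0.049383.
Multiplying each by its prior: 1/4 · 0.0576 = 0.0144, 1/4 · 0.029873 = 0.0074684, 1/4 · 0.0625 = 0.015625, 1/4 · 0.049383 = 0.012346; these sum to 0.049839.
Hence P(jar A | data) = (0.0144) / (0.049839) = 0.28893.

0.2889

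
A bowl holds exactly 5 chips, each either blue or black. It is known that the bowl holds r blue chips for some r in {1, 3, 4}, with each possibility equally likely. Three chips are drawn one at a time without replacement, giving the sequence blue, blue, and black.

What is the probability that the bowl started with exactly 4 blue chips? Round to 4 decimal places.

Compute the likelihood of the observed sequence for each case: P(data | r = 1) = (1/5)(0/4) = 0; P(data | r = 3) = (3/5)(2/4)(2/3) = 1/5; P(data | r = 4) = (4/5)(3/4)(1/3) = 1/5.
Multiplying each by its prior: 1/3 · 0 = 0, 1/3 · 1/5 = 1/15, 1/3 · 1/5 = 1/15; summing to 2/15.
Therefore the posterior P(r = 4 | data) = (1/15) / (2/15) = 1/2.

0.5000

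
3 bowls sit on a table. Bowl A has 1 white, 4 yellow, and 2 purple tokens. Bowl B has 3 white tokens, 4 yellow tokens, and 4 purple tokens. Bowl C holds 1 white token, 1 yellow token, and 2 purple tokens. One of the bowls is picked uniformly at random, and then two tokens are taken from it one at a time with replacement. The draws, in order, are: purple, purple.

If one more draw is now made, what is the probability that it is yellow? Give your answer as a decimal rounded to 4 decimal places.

0.3390

Under each hypothesis, the probability of the observed sequence is: P(data | bowl A) = (2/7)(2/7) = 0.081633; P(data | bowl B) = (4/11)(4/11) = 0.13223; P(data | bowl C) = (2/4)(2/4) = 0.25.
The prior-weighted likelihoods are 1/3 · 0.081633 = 0.027211, 1/3 · 0.13223 = 0.044077, 1/3 · 0.25 = 0.083333; with total 0.15462.
The posterior is then P(bowl A | data) = 0.17598, P(bowl B | data) = 0.28506, P(bowl C | data) = 0.53895.
So P(yellow next | data) = Σ P(yellow next | H) P(H | data) = (4/7)(0.17598) + (4/11)(0.28506) + (1/4)(0.53895) = 0.33896.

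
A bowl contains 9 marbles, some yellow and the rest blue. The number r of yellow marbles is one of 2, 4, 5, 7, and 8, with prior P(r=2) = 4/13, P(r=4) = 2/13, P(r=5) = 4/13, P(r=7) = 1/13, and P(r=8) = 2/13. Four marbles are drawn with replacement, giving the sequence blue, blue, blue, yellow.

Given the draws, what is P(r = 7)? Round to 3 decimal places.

Compute the likelihood of the observed sequence for each case: P(data | r = 2) = (7/9)(7/9)(7/9)(2/9) = 0.10456; P(data | r = 4) = (5/9)(5/9)(5/9)(4/9) = 0.076208; P(data | r = 5) = (4/9)(4/9)(4/9)(5/9) = 0.048773; P(data | r = 7) = (2/9)(2/9)(2/9)(7/9) = 0.0085353; P(data | r = 8) = (1/9)(1/9)(1/9)(8/9) = 0.0012193.
Weighting by the prior gives 4/13 · 0.10456 = 0.032171, 2/13 · 0.076208 = 0.011724, 4/13 · 0.048773 = 0.015007, 1/13 · 0.0085353 = 0.00065656, 2/13 · 0.0012193 = 0.00018759; these sum to 0.059747.
So P(r = 7 | data) = (0.00065656) / (0.059747) = 0.010989.

0.011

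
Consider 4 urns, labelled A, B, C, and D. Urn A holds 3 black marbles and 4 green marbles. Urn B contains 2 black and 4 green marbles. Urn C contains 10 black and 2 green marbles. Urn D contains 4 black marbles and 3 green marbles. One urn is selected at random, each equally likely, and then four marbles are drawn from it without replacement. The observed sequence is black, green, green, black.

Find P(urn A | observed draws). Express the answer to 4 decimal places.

For each hypothesis, P(data | H) works out to: P(data | urn A) = (3/7)(4/6)(3/5)(2/4) = 3/35; P(data | urn B) = (2/6)(4/5)(3/4)(1/3) = 1/15; P(data | urn C) = (10/12)(2/11)(1/10)(9/9) = 1/66; P(data | urn D) = (4/7)(3/6)(2/5)(3/4) = 3/35.
The prior-weighted likelihoods are 1/4 · 3/35 = 3/140, 1/4 · 1/15 = 1/60, 1/4 · 1/66 = 1/264, 1/4 · 3/35 = 3/140; summing to 39/616.
By Bayes' rule, P(urn A | data) = (3/140) / (39/616) = 22/65.

0.3385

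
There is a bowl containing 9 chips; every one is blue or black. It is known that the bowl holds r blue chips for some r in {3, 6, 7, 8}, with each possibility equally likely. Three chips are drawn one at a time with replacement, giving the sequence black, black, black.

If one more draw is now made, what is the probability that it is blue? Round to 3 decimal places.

0.385

The likelihood of the observed sequence under each hypothesis: P(data | r = 3) = (6/9)(6/9)(6/9) = 0.2963; P(data | r = 6) = (3/9)(3/9)(3/9) = 0.037037; P(data | r = 7) = (2/9)(2/9)(2/9) = 0.010974; P(data | r = 8) = (1/9)(1/9)(1/9) = 0.0013717.
Multiplying each by its prior: 1/4 · 0.2963 = 0.074074, 1/4 · 0.037037 = 0.0092593, 1/4 · 0.010974 = 0.0027435, 1/4 · 0.0013717 = 0.00034294; summing to 0.08642.
The posterior is then P(r = 3 | data) = 0.85714, P(r = 6 | data) = 0.10714, P(r = 7 | data) = 0.031746, P(r = 8 | data) = 0.0039683.
The predictive probability is P(blue next | data) = (1/3)(0.85714) + (2/3)(0.10714) + (7/9)(0.031746) + (8/9)(0.0039683) = 0.38536.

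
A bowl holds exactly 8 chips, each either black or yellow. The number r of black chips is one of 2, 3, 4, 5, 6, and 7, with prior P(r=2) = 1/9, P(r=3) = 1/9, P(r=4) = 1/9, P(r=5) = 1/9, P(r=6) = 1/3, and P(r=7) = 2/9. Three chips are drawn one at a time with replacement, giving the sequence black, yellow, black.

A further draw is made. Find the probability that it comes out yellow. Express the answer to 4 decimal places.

For each hypothesis, P(data | H) works out to: P(data | r = 2) = (2/8)(6/8)(2/8) = 0.046875; P(data | r = 3) = (3/8)(5/8)(3/8) = 0.087891; P(data | r = 4) = (4/8)(4/8)(4/8) = 0.125; P(data | r = 5) = (5/8)(3/8)(5/8) = 0.14648; P(data | r = 6) = (6/8)(2/8)(6/8) = 0.14062; P(data | r = 7) = (7/8)(1/8)(7/8) = 0.095703.
Weighting by the prior gives 1/9 · 0.046875 = 0.0052083, 1/9 · 0.087891 = 0.0097656, 1/9 · 0.125 = 0.013889, 1/9 · 0.14648 = 0.016276, 1/3 · 0.14062 = 0.046875, 2/9 · 0.095703 = 0.021267; these sum to 0.11328.
Normalising, the posterior is P(r = 2 | data) = 0.045977, P(r = 3 | data) = 0.086207, P(r = 4 | data) = 0.12261, P(r = 5 | data) = 0.14368, P(r = 6 | data) = 0.41379, P(r = 7 | data) = 0.18774.
Averaging over the posterior, P(yellow next | data) = (3/4)(0.045977) + (5/8)(0.086207) + (1/2)(0.12261) + (3/8)(0.14368) + (1/4)(0.41379) + (1/8)(0.18774) = 0.33046.

0.3305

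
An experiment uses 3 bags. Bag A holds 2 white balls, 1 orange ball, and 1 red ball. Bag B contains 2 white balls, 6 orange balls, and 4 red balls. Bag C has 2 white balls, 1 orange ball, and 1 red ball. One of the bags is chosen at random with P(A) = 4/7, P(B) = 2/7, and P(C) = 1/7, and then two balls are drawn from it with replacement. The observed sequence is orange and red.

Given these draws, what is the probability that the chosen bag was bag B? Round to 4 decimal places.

The likelihood of the observed sequence under each hypothesis: P(data | bag A) = (1/4)(1/4) = 1/16; P(data | bag B) = (6/12)(4/12) = 1/6; P(data | bag C) = (1/4)(1/4) = 1/16.
Weighting by the prior gives 4/7 · 1/16 = 1/28, 2/7 · 1/6 = 1/21, 1/7 · 1/16 = 1/112; summing to 31/336.
Hence P(bag B | data) = (1/21) / (31/336) = 16/31.

0.5161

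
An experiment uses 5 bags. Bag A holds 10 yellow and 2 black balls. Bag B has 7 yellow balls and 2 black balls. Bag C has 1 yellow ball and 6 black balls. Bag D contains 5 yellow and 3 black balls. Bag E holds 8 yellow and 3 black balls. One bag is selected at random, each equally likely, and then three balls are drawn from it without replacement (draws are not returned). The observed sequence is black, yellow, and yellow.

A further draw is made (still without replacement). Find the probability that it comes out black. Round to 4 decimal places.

The likelihood of the observed sequence under each hypothesis: P(data | bag A) = (2/12)(10/11)(9/10) = 0.13636; P(data | bag B) = (2/9)(7/8)(6/7) = 0.16667; P(data | bag C) = (6/7)(1/6)(0/5) = 0; P(data | bag D) = (3/8)(5/7)(4/6) = 0.17857; P(data | bag E) = (3/11)(8/10)(7/9) = 0.1697.
Weighting by the prior gives 1/5 · 0.13636 = 0.027273, 1/5 · 0.16667 = 0.033333, 1/5 · 0 = 0, 1/5 · 0.17857 = 0.035714, 1/5 · 0.1697 = 0.033939; with total 0.13026.
Dividing through by the total gives posterior P(bag A | data) = 0.20937, P(bag B | data) = 0.2559, P(bag C | data) = 0, P(bag D | data) = 0.27418, P(bag E | data) = 0.26055.
The predictive probability is P(black next | data) = (1/9)(0.20937) + (1/6)(0.2559) + (2/5)(0.27418) + (1/4)(0.26055) = 0.24072.

0.2407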